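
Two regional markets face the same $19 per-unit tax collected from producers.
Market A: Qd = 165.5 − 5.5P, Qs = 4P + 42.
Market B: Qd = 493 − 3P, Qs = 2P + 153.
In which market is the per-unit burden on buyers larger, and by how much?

Market A: pre-tax P* = $13, Q* = 94; post-tax Q = 50; per-unit burden on buyers = $8.
Market B: pre-tax P* = $68, Q* = 289; post-tax Q = 266.2; per-unit burden on buyers = $7.6.
Difference: $8 vs $7.6 → market A is larger by $0.4.

Market A, by $0.4.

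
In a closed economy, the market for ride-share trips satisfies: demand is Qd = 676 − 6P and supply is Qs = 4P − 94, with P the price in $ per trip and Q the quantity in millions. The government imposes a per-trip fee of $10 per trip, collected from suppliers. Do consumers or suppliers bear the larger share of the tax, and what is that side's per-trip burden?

Suppliers bear the larger share: $6 per trip.

Without the tax, 676 − 6P = 4P − 94 gives 10P = 770, so P* = $77 and Q* = 214.
With the tax collected from suppliers, supply shifts: Qs = 4(P − 10) − 94.
Solving gives Q = 190 with consumers paying $81 and suppliers receiving $71 (the $10 wedge).
Per-trip burden: consumers $4, suppliers $6.
Suppliers take the larger share because supply is less price-elastic here (demand slope 6 vs supply slope 4).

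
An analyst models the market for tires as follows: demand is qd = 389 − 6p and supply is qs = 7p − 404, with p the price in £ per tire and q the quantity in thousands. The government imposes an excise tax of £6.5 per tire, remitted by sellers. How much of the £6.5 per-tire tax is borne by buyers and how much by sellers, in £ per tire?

Buyers bear £3.5 per tire; sellers bear £3 per tire.

Without the tax, 389 − 6p = 7p − 404 gives 13p = 793, so p* = £61 and q* = 23.
With the tax collected from sellers, supply shifts: qs = 7(p − 6.5) − 404.
New equilibrium: buyers pay £64.5, sellers receive £58, q = 2. (Wedge: pb − ps = 6.5.)
Burden on buyers: £3.5; on sellers: £3. (They sum to £6.5.)
The less price-elastic side of the market bears the larger share of a per-unit tax.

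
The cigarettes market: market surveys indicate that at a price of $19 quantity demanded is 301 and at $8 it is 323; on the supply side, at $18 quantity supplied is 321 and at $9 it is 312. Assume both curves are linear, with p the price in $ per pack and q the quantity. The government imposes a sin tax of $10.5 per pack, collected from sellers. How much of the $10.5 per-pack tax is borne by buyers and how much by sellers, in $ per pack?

Demand slope: (323 − 301)/(8 − 19) = -2, so qd = 339 − 2p.
Supply slope: (312 − 321)/(9 − 18) = 1, so qs = p + 303.
Without the tax, 339 − 2p = p + 303 gives 3p = 36, so p* = $12 and q* = 315.
With the tax collected from sellers, supply shifts: qs = (p − 10.5) + 303.
New equilibrium: buyers pay $15.5, sellers receive $5, q = 308. (Wedge: pb − ps = 10.5.)
Burden on buyers: $3.5; on sellers: $7. (They sum to $10.5.)
The less price-elastic side of the market bears the larger share of a per-unit tax.

Buyers bear $3.5 per pack; sellers bear $7 per pack.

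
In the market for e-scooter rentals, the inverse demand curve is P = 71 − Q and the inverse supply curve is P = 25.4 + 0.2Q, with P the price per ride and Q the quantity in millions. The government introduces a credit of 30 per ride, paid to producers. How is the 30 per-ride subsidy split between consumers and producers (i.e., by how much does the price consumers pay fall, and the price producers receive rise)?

Consumers gain 25 per ride; producers gain 5 per ride.

Rewrite in direct form: Qd = 71 − P and Qs = 5P − 127.
Without the subsidy, 71 − P = 5P − 127 gives 6P = 198, so P* = 33 and Q* = 38.
With a per-unit subsidy paid to producers, each receives P + 30 per unit sold, so supply becomes Qs = 5(P + 30) − 127.
Solving gives Q = 63 with consumers paying 8 and producers receiving 38 (the 30 wedge).
Gain to consumers: 25; to producers: 5. (They sum to 30.)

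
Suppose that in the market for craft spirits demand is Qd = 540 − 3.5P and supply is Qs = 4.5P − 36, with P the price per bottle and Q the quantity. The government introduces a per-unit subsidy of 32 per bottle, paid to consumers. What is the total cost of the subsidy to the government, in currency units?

Before the subsidy: set 540 − 3.5P = 4.5P − 36 → P* = 72, Q* = 288.
With a per-unit subsidy paid to consumers, each effectively pays P − 32, so demand becomes Qd = 540 − 3.5(P − 32).
Solving gives Q = 351 with consumers paying 54 and suppliers receiving 86 (the 32 wedge).
Outlay = t · Q = 32 · 351 = 11232.

Government outlay = 11232.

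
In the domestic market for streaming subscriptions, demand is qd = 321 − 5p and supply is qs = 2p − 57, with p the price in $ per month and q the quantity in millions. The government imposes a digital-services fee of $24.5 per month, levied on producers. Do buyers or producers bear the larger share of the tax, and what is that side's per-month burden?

Producers bear the larger share: $17.5 per month.

Without the tax, 321 − 5p = 2p − 57 gives 7p = 378, so p* = $54 and q* = 51.
With the tax collected from producers, supply shifts: qs = 2(p − 24.5) − 57.
Solving gives q = 16 with buyers paying $61 and producers receiving $36.5 (the $24.5 wedge).
Per-month burden: buyers $7, producers $17.5.
Producers take the larger share because supply is less price-elastic here (demand slope 5 vs supply slope 2).
The less price-elastic side of the market bears the larger share of a per-unit tax.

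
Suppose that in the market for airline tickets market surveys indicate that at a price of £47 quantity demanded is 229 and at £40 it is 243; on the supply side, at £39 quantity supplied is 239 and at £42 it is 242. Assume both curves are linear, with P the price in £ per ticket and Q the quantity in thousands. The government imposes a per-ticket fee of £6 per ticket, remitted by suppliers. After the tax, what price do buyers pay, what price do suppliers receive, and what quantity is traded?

Demand slope: (243 − 229)/(40 − 47) = -2, so Qd = 323 − 2P.
Supply slope: (242 − 239)/(42 − 39) = 1, so Qs = P + 200.
Without the tax, 323 − 2P = P + 200 gives 3P = 123, so P* = £41 and Q* = 241.
With the tax collected from suppliers, supply shifts: Qs = (P − 6) + 200.
New equilibrium: buyers pay £43, suppliers receive £37, Q = 237. (Wedge: Pb − Ps = 6.)

Buyers pay £43; suppliers receive £37; quantity = 237.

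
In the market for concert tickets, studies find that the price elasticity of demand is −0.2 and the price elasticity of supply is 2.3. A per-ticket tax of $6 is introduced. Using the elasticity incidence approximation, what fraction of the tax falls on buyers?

Buyers' share ≈ 0.92.

Incidence ratio: buyers' share ≈ εs / (εs + |εd|) = 2.3 / (2.3 + 0.2) = 0.92.
Supply is the more elastic side, so buyers bear the larger share.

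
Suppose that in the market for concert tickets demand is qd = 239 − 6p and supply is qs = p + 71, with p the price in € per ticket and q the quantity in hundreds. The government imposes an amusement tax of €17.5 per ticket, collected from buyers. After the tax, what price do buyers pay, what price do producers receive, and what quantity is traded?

Buyers pay €26.5; producers receive €9; quantity = 80.

Before the tax: set 239 − 6p = p + 71 → p* = €24, q* = 95.
With the tax collected from buyers, demand (in seller-price terms) shifts: qd = 239 − 6(p + 17.5).
New equilibrium: buyers pay €26.5, producers receive €9, q = 80. (Wedge: pb − ps = 17.5.)
The less price-elastic side of the market bears the larger share of a per-unit tax.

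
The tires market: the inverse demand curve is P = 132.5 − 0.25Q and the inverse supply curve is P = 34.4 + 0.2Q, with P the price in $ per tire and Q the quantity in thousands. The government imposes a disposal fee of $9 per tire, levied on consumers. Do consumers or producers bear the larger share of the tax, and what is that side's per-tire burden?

Inverting to Q(P) form: Qd = 530 − 4P; Qs = 5P − 172.
Before the tax: set 530 − 4P = 5P − 172 → P* = $78, Q* = 218.
With the tax collected from consumers, demand (in seller-price terms) shifts: Qd = 530 − 4(P + 9).
New equilibrium: consumers pay $83, producers receive $74, Q = 198. (Wedge: Pb − Ps = 9.)
Per-tire burden: consumers $5, producers $4.
Consumers take the larger share because demand is less price-elastic here (demand slope 4 vs supply slope 5).

Consumers bear the larger share: $5 per tire.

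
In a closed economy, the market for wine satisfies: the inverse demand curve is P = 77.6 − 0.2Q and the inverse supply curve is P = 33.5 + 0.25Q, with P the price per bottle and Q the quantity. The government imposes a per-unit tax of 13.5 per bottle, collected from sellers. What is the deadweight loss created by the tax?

Rewrite in direct form: Qd = 388 − 5P and Qs = 4P − 134.
Before the tax: set 388 − 5P = 4P − 134 → P* = 58, Q* = 98.
With the tax collected from sellers, supply shifts: Qs = 4(P − 13.5) − 134.
Solving gives Q = 68 with buyers paying 64 and sellers receiving 50.5 (the 13.5 wedge).
Quantity falls by |ΔQ| = |98 − 68| = 30.
DWL = ½ · t · |ΔQ| = ½ · 13.5 · 30 = 202.5.

Deadweight loss = 202.5.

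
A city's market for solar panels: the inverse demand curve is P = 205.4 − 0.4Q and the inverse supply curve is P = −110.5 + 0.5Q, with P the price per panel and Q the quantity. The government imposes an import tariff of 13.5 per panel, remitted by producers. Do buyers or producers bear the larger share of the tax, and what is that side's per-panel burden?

Inverting to Q(P) form: Qd = 513.5 − 2.5P; Qs = 2P + 221.
Without the tax, 513.5 − 2.5P = 2P + 221 gives 4.5P = 292.5, so P* = 65 and Q* = 351.
With the tax collected from producers, supply shifts: Qs = 2(P − 13.5) + 221.
Solving gives Q = 336 with buyers paying 71 and producers receiving 57.5 (the 13.5 wedge).
Per-panel burden: buyers 6, producers 7.5.
Producers take the larger share because supply is less price-elastic here (demand slope 2.5 vs supply slope 2).

Producers bear the larger share: 7.5 per panel.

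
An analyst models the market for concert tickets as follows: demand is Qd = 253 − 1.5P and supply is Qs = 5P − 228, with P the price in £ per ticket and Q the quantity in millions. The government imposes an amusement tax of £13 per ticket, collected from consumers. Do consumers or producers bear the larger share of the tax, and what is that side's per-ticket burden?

Consumers bear the larger share: £10 per ticket.

Without the tax, 253 − 1.5P = 5P − 228 gives 6.5P = 481, so P* = £74 and Q* = 142.
With the tax collected from consumers, demand (in seller-price terms) shifts: Qd = 253 − 1.5(P + 13).
Solving gives Q = 127 with consumers paying £84 and producers receiving £71 (the £13 wedge).
Per-ticket burden: consumers £10, producers £3.
Consumers take the larger share because demand is less price-elastic here (demand slope 1.5 vs supply slope 5).
The less price-elastic side of the market bears the larger share of a per-unit tax.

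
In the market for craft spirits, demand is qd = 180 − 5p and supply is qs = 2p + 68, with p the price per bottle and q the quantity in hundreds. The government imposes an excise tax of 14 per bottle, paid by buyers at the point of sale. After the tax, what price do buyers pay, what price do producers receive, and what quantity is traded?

Without the tax, 180 − 5p = 2p + 68 gives 7p = 112, so p* = 16 and q* = 100.
With the tax collected from buyers, demand (in seller-price terms) shifts: qd = 180 − 5(p + 14).
Solving gives q = 80 with buyers paying 20 and producers receiving 6 (the 14 wedge).
The less price-elastic side of the market bears the larger share of a per-unit tax.

Buyers pay 20; producers receive 6; quantity = 80.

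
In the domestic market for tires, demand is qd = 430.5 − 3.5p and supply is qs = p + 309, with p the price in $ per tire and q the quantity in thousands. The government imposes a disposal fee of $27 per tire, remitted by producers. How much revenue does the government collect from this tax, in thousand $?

Without the tax, 430.5 − 3.5p = p + 309 gives 4.5p = 121.5, so p* = $27 and q* = 336.
With the tax collected from producers, supply shifts: qs = (p − 27) + 309.
Solving gives q = 315 with consumers paying $33 and producers receiving $6 (the $27 wedge).
Revenue = t · Q = 27 · 315 = $8505.

Tax revenue = $8505 thousand.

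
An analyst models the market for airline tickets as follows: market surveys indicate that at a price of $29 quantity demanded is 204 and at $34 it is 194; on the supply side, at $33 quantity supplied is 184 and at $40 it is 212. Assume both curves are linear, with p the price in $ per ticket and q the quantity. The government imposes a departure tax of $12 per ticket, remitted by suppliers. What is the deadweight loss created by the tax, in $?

Demand slope: (194 − 204)/(34 − 29) = -2, so qd = 262 − 2p.
Supply slope: (212 − 184)/(40 − 33) = 4, so qs = 4p + 52.
Before the tax: set 262 − 2p = 4p + 52 → p* = $35, q* = 192.
With the tax collected from suppliers, supply shifts: qs = 4(p − 12) + 52.
New equilibrium: consumers pay $43, suppliers receive $31, q = 176. (Wedge: pb − ps = 12.)
Quantity falls by |ΔQ| = |192 − 176| = 16.
DWL = ½ · t · |ΔQ| = ½ · 12 · 16 = $96.

Deadweight loss = $96.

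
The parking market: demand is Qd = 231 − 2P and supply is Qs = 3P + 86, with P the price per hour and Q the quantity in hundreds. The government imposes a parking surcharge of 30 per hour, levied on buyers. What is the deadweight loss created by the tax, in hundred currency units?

Deadweight loss = 540 hundred.

Without the tax, 231 − 2P = 3P + 86 gives 5P = 145, so P* = 29 and Q* = 173.
With the tax collected from buyers, demand (in seller-price terms) shifts: Qd = 231 − 2(P + 30).
New equilibrium: buyers pay 47, producers receive 17, Q = 137. (Wedge: Pb − Ps = 30.)
Quantity falls by |ΔQ| = |173 − 137| = 36.
DWL = ½ · t · |ΔQ| = ½ · 30 · 36 = 540.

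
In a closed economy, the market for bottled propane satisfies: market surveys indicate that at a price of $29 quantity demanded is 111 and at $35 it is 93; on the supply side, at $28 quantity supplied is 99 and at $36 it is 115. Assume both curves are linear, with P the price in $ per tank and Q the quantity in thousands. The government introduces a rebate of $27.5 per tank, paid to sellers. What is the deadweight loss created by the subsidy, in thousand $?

Deadweight loss = $453.75 thousand.

Demand slope: (93 − 111)/(35 − 29) = -3, so Qd = 198 − 3P.
Supply slope: (115 − 99)/(36 − 28) = 2, so Qs = 2P + 43.
Without the subsidy, 198 − 3P = 2P + 43 gives 5P = 155, so P* = $31 and Q* = 105.
With a per-unit subsidy paid to sellers, each receives P + 27.5 per unit sold, so supply becomes Qs = 2(P + 27.5) + 43.
New equilibrium: consumers pay $20, sellers receive $47.5, Q = 138. (Wedge: Pb − Ps = −27.5.)
Quantity rises by |ΔQ| = |105 − 138| = 33.
DWL = ½ · t · |ΔQ| = ½ · 27.5 · 33 = $453.75.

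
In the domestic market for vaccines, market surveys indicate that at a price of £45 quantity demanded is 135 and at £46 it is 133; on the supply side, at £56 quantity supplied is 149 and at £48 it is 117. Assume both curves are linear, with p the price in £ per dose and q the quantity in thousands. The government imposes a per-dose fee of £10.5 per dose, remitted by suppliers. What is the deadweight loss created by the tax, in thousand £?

Demand slope: (133 − 135)/(46 − 45) = -2, so qd = 225 − 2p.
Supply slope: (117 − 149)/(48 − 56) = 4, so qs = 4p − 75.
Without the tax, 225 − 2p = 4p − 75 gives 6p = 300, so p* = £50 and q* = 125.
With the tax collected from suppliers, supply shifts: qs = 4(p − 10.5) − 75.
New equilibrium: buyers pay £57, suppliers receive £46.5, q = 111. (Wedge: pb − ps = 10.5.)
Quantity falls by |ΔQ| = |125 − 111| = 14.
DWL = ½ · t · |ΔQ| = ½ · 10.5 · 14 = £73.5.

Deadweight loss = £73.5 thousand.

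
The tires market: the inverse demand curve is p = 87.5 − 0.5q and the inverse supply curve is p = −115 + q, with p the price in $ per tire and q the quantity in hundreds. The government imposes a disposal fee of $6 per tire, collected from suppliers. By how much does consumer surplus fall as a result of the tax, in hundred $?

Inverting to q(p) form: qd = 175 − 2p; qs = p + 115.
Without the tax, 175 − 2p = p + 115 gives 3p = 60, so p* = $20 and q* = 135.
With the tax collected from suppliers, supply shifts: qs = (p − 6) + 115.
Solving gives q = 131 with buyers paying $22 and suppliers receiving $16 (the $6 wedge).
ΔCS is the trapezoid between Q = 131 and Q = 135 of height $2: ½ · (135 + 131) · 2 = $266.

Consumer surplus falls by $266 hundred.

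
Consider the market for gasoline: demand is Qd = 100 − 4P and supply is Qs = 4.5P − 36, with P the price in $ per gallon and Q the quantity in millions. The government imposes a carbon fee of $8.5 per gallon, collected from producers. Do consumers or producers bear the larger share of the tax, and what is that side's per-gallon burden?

Before the tax: set 100 − 4P = 4.5P − 36 → P* = $16, Q* = 36.
With the tax collected from producers, supply shifts: Qs = 4.5(P − 8.5) − 36.
New equilibrium: consumers pay $20.5, producers receive $12, Q = 18. (Wedge: Pb − Ps = 8.5.)
Per-gallon burden: consumers $4.5, producers $4.
Consumers take the larger share because demand is less price-elastic here (demand slope 4 vs supply slope 4.5).
The less price-elastic side of the market bears the larger share of a per-unit tax.

Consumers bear the larger share: $4.5 per gallon.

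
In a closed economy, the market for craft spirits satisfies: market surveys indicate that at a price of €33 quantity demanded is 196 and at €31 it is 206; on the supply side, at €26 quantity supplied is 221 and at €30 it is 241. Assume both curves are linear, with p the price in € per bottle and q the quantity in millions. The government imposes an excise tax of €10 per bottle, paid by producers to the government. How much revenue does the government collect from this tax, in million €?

Tax revenue = €2010 million.

Demand slope: (206 − 196)/(31 − 33) = -5, so qd = 361 − 5p.
Supply slope: (241 − 221)/(30 − 26) = 5, so qs = 5p + 91.
Before the tax: set 361 − 5p = 5p + 91 → p* = €27, q* = 226.
With the tax collected from producers, supply shifts: qs = 5(p − 10) + 91.
New equilibrium: buyers pay €32, producers receive €22, q = 201. (Wedge: pb − ps = 10.)
Revenue = t · Q = 10 · 201 = €2010.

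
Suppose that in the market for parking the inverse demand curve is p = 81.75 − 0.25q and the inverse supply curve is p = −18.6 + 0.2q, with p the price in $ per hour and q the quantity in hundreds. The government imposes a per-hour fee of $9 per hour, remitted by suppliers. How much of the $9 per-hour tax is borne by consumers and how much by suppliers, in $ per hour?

Inverting to q(p) form: qd = 327 − 4p; qs = 5p + 93.
Before the tax: set 327 − 4p = 5p + 93 → p* = $26, q* = 223.
With the tax collected from suppliers, supply shifts: qs = 5(p − 9) + 93.
Solving gives q = 203 with consumers paying $31 and suppliers receiving $22 (the $9 wedge).
Burden on consumers: $5; on suppliers: $4. (They sum to $9.)
The less price-elastic side of the market bears the larger share of a per-unit tax.

Consumers bear $5 per hour; suppliers bear $4 per hour.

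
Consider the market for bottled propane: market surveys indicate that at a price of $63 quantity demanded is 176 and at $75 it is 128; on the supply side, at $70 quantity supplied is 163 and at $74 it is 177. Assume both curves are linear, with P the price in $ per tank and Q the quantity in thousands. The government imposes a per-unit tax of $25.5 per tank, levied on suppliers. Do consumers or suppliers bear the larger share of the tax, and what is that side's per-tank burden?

Demand slope: (128 − 176)/(75 − 63) = -4, so Qd = 428 − 4P.
Supply slope: (177 − 163)/(74 − 70) = 3.5, so Qs = 3.5P − 82.
Without the tax, 428 − 4P = 3.5P − 82 gives 7.5P = 510, so P* = $68 and Q* = 156.
With the tax collected from suppliers, supply shifts: Qs = 3.5(P − 25.5) − 82.
New equilibrium: consumers pay $79.9, suppliers receive $54.4, Q = 108.4. (Wedge: Pb − Ps = 25.5.)
Per-tank burden: consumers $11.9, suppliers $13.6.
Suppliers take the larger share because supply is less price-elastic here (demand slope 4 vs supply slope 3.5).

Suppliers bear the larger share: $13.6 per tank.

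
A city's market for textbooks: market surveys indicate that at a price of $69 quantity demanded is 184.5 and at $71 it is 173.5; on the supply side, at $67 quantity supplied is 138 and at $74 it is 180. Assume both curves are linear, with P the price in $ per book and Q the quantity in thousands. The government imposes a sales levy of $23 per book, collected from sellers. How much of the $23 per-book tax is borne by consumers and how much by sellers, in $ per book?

Consumers bear $12 per book; sellers bear $11 per book.

Demand slope: (173.5 − 184.5)/(71 − 69) = -5.5, so Qd = 564 − 5.5P.
Supply slope: (180 − 138)/(74 − 67) = 6, so Qs = 6P − 264.
Without the tax, 564 − 5.5P = 6P − 264 gives 11.5P = 828, so P* = $72 and Q* = 168.
With the tax collected from sellers, supply shifts: Qs = 6(P − 23) − 264.
Solving gives Q = 102 with consumers paying $84 and sellers receiving $61 (the $23 wedge).
Burden on consumers: $12; on sellers: $11. (They sum to $23.)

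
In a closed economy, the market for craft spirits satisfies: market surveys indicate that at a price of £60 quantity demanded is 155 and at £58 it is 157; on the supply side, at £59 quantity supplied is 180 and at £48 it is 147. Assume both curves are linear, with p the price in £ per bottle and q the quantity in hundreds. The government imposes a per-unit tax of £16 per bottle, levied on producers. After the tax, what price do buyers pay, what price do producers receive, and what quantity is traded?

Buyers pay £65; producers receive £49; quantity = 150.

Demand slope: (157 − 155)/(58 − 60) = -1, so qd = 215 − p.
Supply slope: (147 − 180)/(48 − 59) = 3, so qs = 3p + 3.
Before the tax: set 215 − p = 3p + 3 → p* = £53, q* = 162.
With the tax collected from producers, supply shifts: qs = 3(p − 16) + 3.
New equilibrium: buyers pay £65, producers receive £49, q = 150. (Wedge: pb − ps = 16.)
The less price-elastic side of the market bears the larger share of a per-unit tax.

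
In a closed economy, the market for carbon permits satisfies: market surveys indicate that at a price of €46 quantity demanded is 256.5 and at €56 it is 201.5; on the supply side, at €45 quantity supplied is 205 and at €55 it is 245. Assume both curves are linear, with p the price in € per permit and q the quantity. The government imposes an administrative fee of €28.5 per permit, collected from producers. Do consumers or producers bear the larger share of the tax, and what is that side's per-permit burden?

Demand slope: (201.5 − 256.5)/(56 − 46) = -5.5, so qd = 509.5 − 5.5p.
Supply slope: (245 − 205)/(55 − 45) = 4, so qs = 4p + 25.
Without the tax, 509.5 − 5.5p = 4p + 25 gives 9.5p = 484.5, so p* = €51 and q* = 229.
With the tax collected from producers, supply shifts: qs = 4(p − 28.5) + 25.
Solving gives q = 163 with consumers paying €63 and producers receiving €34.5 (the €28.5 wedge).
Per-permit burden: consumers €12, producers €16.5.
Producers take the larger share because supply is less price-elastic here (demand slope 5.5 vs supply slope 4).

Producers bear the larger share: €16.5 per permit.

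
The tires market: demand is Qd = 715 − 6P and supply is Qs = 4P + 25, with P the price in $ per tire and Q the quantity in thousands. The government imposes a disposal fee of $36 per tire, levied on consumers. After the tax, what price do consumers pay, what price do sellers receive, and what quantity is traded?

Without the tax, 715 − 6P = 4P + 25 gives 10P = 690, so P* = $69 and Q* = 301.
With the tax collected from consumers, demand (in seller-price terms) shifts: Qd = 715 − 6(P + 36).
Solving gives Q = 214.6 with consumers paying $83.4 and sellers receiving $47.4 (the $36 wedge).
The less price-elastic side of the market bears the larger share of a per-unit tax.

Consumers pay $83.4; sellers receive $47.4; quantity = 214.6.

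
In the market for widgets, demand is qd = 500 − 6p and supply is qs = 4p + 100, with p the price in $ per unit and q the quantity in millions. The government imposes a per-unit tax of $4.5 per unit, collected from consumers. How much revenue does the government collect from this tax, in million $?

Without the tax, 500 − 6p = 4p + 100 gives 10p = 400, so p* = $40 and q* = 260.
With the tax collected from consumers, demand (in seller-price terms) shifts: qd = 500 − 6(p + 4.5).
Solving gives q = 249.2 with consumers paying $41.8 and suppliers receiving $37.3 (the $4.5 wedge).
Revenue = t · Q = 4.5 · 249.2 = $1121.4.

Tax revenue = $1121.4 million.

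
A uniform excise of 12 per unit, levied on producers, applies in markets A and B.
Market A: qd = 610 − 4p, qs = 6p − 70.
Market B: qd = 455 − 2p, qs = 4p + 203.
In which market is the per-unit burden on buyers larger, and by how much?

Market B, by 0.8.

Market A: pre-tax p* = 68, q* = 338; post-tax q = 309.2; per-unit burden on buyers = 7.2.
Market B: pre-tax p* = 42, q* = 371; post-tax q = 355; per-unit burden on buyers = 8.
Difference: 7.2 vs 8 → market B is larger by 0.8.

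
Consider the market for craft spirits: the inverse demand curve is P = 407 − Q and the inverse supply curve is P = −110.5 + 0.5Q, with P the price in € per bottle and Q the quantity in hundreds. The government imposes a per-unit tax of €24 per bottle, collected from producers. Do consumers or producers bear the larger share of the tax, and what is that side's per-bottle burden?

Consumers bear the larger share: €16 per bottle.

Inverting to Q(P) form: Qd = 407 − P; Qs = 2P + 221.
Without the tax, 407 − P = 2P + 221 gives 3P = 186, so P* = €62 and Q* = 345.
With the tax collected from producers, supply shifts: Qs = 2(P − 24) + 221.
Solving gives Q = 329 with consumers paying €78 and producers receiving €54 (the €24 wedge).
Per-bottle burden: consumers €16, producers €8.
Consumers take the larger share because demand is less price-elastic here (demand slope 1 vs supply slope 2).
The less price-elastic side of the market bears the larger share of a per-unit tax.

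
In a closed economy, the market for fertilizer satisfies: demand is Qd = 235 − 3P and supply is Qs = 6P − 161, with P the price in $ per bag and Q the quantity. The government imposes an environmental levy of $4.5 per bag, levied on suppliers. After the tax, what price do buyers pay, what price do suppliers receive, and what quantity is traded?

Buyers pay $47; suppliers receive $42.5; quantity = 94.

Before the tax: set 235 − 3P = 6P − 161 → P* = $44, Q* = 103.
With the tax collected from suppliers, supply shifts: Qs = 6(P − 4.5) − 161.
Solving gives Q = 94 with buyers paying $47 and suppliers receiving $42.5 (the $4.5 wedge).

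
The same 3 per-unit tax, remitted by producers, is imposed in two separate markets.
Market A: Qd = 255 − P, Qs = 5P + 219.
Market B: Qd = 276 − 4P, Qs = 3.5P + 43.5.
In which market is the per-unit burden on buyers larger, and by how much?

Market A, by 1.1.

Market A: pre-tax P* = 6, Q* = 249; post-tax Q = 246.5; per-unit burden on buyers = 2.5.
Market B: pre-tax P* = 31, Q* = 152; post-tax Q = 146.4; per-unit burden on buyers = 1.4.
Difference: 2.5 vs 1.4 → market A is larger by 1.1.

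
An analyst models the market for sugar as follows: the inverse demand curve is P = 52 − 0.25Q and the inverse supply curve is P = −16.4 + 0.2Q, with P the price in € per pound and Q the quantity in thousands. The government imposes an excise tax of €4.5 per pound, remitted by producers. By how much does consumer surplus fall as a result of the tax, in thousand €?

Consumer surplus falls by €367.5 thousand.

Inverting to Q(P) form: Qd = 208 − 4P; Qs = 5P + 82.
Before the tax: set 208 − 4P = 5P + 82 → P* = €14, Q* = 152.
With the tax collected from producers, supply shifts: Qs = 5(P − 4.5) + 82.
New equilibrium: buyers pay €16.5, producers receive €12, Q = 142. (Wedge: Pb − Ps = 4.5.)
ΔCS is the trapezoid between Q = 142 and Q = 152 of height €2.5: ½ · (152 + 142) · 2.5 = €367.5.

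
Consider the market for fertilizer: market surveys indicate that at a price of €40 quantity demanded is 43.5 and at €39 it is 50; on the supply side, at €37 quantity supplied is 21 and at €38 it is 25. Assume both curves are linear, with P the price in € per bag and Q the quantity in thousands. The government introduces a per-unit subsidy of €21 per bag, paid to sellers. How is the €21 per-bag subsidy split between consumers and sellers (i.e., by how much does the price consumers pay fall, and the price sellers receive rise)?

Consumers gain €8 per bag; sellers gain €13 per bag.

Demand slope: (50 − 43.5)/(39 − 40) = -6.5, so Qd = 303.5 − 6.5P.
Supply slope: (25 − 21)/(38 − 37) = 4, so Qs = 4P − 127.
Before the subsidy: set 303.5 − 6.5P = 4P − 127 → P* = €41, Q* = 37.
With a per-unit subsidy paid to sellers, each receives P + 21 per unit sold, so supply becomes Qs = 4(P + 21) − 127.
Solving gives Q = 89 with consumers paying €33 and sellers receiving €54 (the €21 wedge).
Gain to consumers: €8; to sellers: €13. (They sum to €21.)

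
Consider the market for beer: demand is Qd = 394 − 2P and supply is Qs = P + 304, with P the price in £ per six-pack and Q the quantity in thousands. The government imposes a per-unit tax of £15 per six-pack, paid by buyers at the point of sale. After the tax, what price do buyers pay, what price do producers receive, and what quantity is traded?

Without the tax, 394 − 2P = P + 304 gives 3P = 90, so P* = £30 and Q* = 334.
With the tax collected from buyers, demand (in seller-price terms) shifts: Qd = 394 − 2(P + 15).
New equilibrium: buyers pay £35, producers receive £20, Q = 324. (Wedge: Pb − Ps = 15.)
The less price-elastic side of the market bears the larger share of a per-unit tax.

Buyers pay £35; producers receive £20; quantity = 324.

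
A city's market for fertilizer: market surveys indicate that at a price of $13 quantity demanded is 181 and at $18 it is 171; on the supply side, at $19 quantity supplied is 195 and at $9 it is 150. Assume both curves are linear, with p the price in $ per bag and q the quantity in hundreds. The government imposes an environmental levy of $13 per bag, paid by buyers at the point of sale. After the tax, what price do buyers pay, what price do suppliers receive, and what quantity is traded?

Buyers pay $24; suppliers receive $11; quantity = 159.

Demand slope: (171 − 181)/(18 − 13) = -2, so qd = 207 − 2p.
Supply slope: (150 − 195)/(9 − 19) = 4.5, so qs = 4.5p + 109.5.
Without the tax, 207 − 2p = 4.5p + 109.5 gives 6.5p = 97.5, so p* = $15 and q* = 177.
With the tax collected from buyers, demand (in seller-price terms) shifts: qd = 207 − 2(p + 13).
New equilibrium: buyers pay $24, suppliers receive $11, q = 159. (Wedge: pb − ps = 13.)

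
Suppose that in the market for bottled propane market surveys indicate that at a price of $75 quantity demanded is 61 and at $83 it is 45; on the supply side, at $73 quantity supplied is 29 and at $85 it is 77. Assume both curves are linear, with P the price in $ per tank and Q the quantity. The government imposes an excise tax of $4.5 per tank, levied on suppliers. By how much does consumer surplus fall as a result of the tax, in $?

Demand slope: (45 − 61)/(83 − 75) = -2, so Qd = 211 − 2P.
Supply slope: (77 − 29)/(85 − 73) = 4, so Qs = 4P − 263.
Before the tax: set 211 − 2P = 4P − 263 → P* = $79, Q* = 53.
With the tax collected from suppliers, supply shifts: Qs = 4(P − 4.5) − 263.
New equilibrium: consumers pay $82, suppliers receive $77.5, Q = 47. (Wedge: Pb − Ps = 4.5.)
ΔCS is the trapezoid between Q = 47 and Q = 53 of height $3: ½ · (53 + 47) · 3 = $150.

Consumer surplus falls by $150.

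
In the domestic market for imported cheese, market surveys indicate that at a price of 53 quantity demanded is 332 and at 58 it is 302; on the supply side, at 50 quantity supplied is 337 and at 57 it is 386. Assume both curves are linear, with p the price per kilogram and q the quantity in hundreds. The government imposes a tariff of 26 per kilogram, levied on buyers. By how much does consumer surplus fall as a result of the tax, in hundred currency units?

Consumer surplus falls by 4228 hundred.

Demand slope: (302 − 332)/(58 − 53) = -6, so qd = 650 − 6p.
Supply slope: (386 − 337)/(57 − 50) = 7, so qs = 7p − 13.
Before the tax: set 650 − 6p = 7p − 13 → p* = 51, q* = 344.
With the tax collected from buyers, demand (in seller-price terms) shifts: qd = 650 − 6(p + 26).
New equilibrium: buyers pay 65, suppliers receive 39, q = 260. (Wedge: pb − ps = 26.)
ΔCS is the trapezoid between Q = 260 and Q = 344 of height 14: ½ · (344 + 260) · 14 = 4228.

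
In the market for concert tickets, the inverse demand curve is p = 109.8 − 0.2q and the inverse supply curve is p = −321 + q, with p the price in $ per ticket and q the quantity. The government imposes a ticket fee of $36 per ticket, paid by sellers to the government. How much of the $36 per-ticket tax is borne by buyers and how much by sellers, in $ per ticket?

Buyers bear $6 per ticket; sellers bear $30 per ticket.

Rewrite in direct form: qd = 549 − 5p and qs = p + 321.
Without the tax, 549 − 5p = p + 321 gives 6p = 228, so p* = $38 and q* = 359.
With the tax collected from sellers, supply shifts: qs = (p − 36) + 321.
Solving gives q = 329 with buyers paying $44 and sellers receiving $8 (the $36 wedge).
Burden on buyers: $6; on sellers: $30. (They sum to $36.)
The less price-elastic side of the market bears the larger share of a per-unit tax.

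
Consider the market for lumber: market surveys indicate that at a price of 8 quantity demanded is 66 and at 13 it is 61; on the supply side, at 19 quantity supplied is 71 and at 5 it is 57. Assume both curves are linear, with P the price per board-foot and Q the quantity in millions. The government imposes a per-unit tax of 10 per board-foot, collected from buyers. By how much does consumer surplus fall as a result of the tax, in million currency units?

Demand slope: (61 − 66)/(13 − 8) = -1, so Qd = 74 − P.
Supply slope: (57 − 71)/(5 − 19) = 1, so Qs = P + 52.
Before the tax: set 74 − P = P + 52 → P* = 11, Q* = 63.
With the tax collected from buyers, demand (in seller-price terms) shifts: Qd = 74 − (P + 10).
Solving gives Q = 58 with buyers paying 16 and producers receiving 6 (the 10 wedge).
ΔCS is the trapezoid between Q = 58 and Q = 63 of height 5: ½ · (63 + 58) · 5 = 302.5.

Consumer surplus falls by 302.5 million.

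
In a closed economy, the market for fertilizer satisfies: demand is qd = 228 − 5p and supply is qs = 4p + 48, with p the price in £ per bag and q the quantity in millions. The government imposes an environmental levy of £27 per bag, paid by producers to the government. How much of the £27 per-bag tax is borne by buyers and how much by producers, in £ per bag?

Buyers bear £12 per bag; producers bear £15 per bag.

Without the tax, 228 − 5p = 4p + 48 gives 9p = 180, so p* = £20 and q* = 128.
With the tax collected from producers, supply shifts: qs = 4(p − 27) + 48.
New equilibrium: buyers pay £32, producers receive £5, q = 68. (Wedge: pb − ps = 27.)
Burden on buyers: £12; on producers: £15. (They sum to £27.)
The less price-elastic side of the market bears the larger share of a per-unit tax.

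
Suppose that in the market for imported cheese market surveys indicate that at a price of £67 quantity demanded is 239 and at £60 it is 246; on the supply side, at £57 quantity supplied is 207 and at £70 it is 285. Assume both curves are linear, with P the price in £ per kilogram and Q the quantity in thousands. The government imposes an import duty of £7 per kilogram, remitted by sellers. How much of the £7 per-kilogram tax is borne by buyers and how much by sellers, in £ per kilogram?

Buyers bear £6 per kilogram; sellers bear £1 per kilogram.

Demand slope: (246 − 239)/(60 − 67) = -1, so Qd = 306 − P.
Supply slope: (285 − 207)/(70 − 57) = 6, so Qs = 6P − 135.
Without the tax, 306 − P = 6P − 135 gives 7P = 441, so P* = £63 and Q* = 243.
With the tax collected from sellers, supply shifts: Qs = 6(P − 7) − 135.
Solving gives Q = 237 with buyers paying £69 and sellers receiving £62 (the £7 wedge).
Burden on buyers: £6; on sellers: £1. (They sum to £7.)
The less price-elastic side of the market bears the larger share of a per-unit tax.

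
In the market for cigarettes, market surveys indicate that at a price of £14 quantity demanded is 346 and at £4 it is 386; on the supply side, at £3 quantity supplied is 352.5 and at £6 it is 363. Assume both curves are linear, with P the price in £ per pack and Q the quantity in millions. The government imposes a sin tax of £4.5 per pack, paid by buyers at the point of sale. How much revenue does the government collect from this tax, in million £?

Demand slope: (386 − 346)/(4 − 14) = -4, so Qd = 402 − 4P.
Supply slope: (363 − 352.5)/(6 − 3) = 3.5, so Qs = 3.5P + 342.
Before the tax: set 402 − 4P = 3.5P + 342 → P* = £8, Q* = 370.
With the tax collected from buyers, demand (in seller-price terms) shifts: Qd = 402 − 4(P + 4.5).
New equilibrium: buyers pay £10.1, suppliers receive £5.6, Q = 361.6. (Wedge: Pb − Ps = 4.5.)
Revenue = t · Q = 4.5 · 361.6 = £1627.2.

Tax revenue = £1627.2 million.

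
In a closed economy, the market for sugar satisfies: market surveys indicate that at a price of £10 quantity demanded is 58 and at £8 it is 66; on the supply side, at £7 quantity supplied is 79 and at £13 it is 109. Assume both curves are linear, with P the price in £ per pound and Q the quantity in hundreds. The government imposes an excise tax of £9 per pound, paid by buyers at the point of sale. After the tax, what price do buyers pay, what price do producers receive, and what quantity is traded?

Demand slope: (66 − 58)/(8 − 10) = -4, so Qd = 98 − 4P.
Supply slope: (109 − 79)/(13 − 7) = 5, so Qs = 5P + 44.
Without the tax, 98 − 4P = 5P + 44 gives 9P = 54, so P* = £6 and Q* = 74.
With the tax collected from buyers, demand (in seller-price terms) shifts: Qd = 98 − 4(P + 9).
New equilibrium: buyers pay £11, producers receive £2, Q = 54. (Wedge: Pb − Ps = 9.)

Buyers pay £11; producers receive £2; quantity = 54.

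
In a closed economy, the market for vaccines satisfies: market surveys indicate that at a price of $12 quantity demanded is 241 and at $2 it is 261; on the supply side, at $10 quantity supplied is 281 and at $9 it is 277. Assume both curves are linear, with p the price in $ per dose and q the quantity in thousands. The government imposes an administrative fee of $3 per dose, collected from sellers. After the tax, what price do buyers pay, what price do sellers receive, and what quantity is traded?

Buyers pay $6; sellers receive $3; quantity = 253.

Demand slope: (261 − 241)/(2 − 12) = -2, so qd = 265 − 2p.
Supply slope: (277 − 281)/(9 − 10) = 4, so qs = 4p + 241.
Before the tax: set 265 − 2p = 4p + 241 → p* = $4, q* = 257.
With the tax collected from sellers, supply shifts: qs = 4(p − 3) + 241.
New equilibrium: buyers pay $6, sellers receive $3, q = 253. (Wedge: pb − ps = 3.)
The less price-elastic side of the market bears the larger share of a per-unit tax.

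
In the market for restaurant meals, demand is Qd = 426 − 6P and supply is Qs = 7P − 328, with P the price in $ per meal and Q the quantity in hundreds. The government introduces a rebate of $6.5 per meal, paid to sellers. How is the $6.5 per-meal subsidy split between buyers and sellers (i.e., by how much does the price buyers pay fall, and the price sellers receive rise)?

Buyers gain $3.5 per meal; sellers gain $3 per meal.

Without the subsidy, 426 − 6P = 7P − 328 gives 13P = 754, so P* = $58 and Q* = 78.
With a per-unit subsidy paid to sellers, each receives P + 6.5 per unit sold, so supply becomes Qs = 7(P + 6.5) − 328.
Solving gives Q = 99 with buyers paying $54.5 and sellers receiving $61 (the $6.5 wedge).
Gain to buyers: $3.5; to sellers: $3. (They sum to $6.5.)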